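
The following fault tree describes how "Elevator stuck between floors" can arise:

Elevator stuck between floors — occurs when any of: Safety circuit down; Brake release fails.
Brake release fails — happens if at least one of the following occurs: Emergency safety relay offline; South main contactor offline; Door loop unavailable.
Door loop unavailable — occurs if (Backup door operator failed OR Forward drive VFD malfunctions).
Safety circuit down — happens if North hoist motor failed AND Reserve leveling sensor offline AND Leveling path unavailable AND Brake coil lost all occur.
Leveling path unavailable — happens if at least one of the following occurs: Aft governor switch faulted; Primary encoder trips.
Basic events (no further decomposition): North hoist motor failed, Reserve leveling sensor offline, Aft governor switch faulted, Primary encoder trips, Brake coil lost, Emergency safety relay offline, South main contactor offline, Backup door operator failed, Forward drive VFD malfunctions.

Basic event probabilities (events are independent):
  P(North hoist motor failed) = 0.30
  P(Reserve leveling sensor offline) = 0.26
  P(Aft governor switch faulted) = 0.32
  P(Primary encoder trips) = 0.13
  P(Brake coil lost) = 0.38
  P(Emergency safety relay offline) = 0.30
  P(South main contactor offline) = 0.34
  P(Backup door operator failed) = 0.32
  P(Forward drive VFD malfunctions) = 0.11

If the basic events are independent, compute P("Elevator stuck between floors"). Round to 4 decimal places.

0.7238

P(Leveling path unavailable) [OR] = 1 − (1−0.32) × (1−0.13) = 0.408400
P(Safety circuit down) [AND] = 0.30 × 0.26 × 0.408400 × 0.38 = 0.012105
P(Door loop unavailable) [OR] = 1 − (1−0.32) × (1−0.11) = 0.394800
P(Brake release fails) [OR] = 1 − (1−0.30) × (1−0.34) × (1−0.394800) = 0.720398
P(Elevator stuck between floors) [OR] = 1 − (1−0.012105) × (1−0.720398) = 0.723783
Rounded to 4 decimal places: P(Elevator stuck between floors) ≈ 0.7238.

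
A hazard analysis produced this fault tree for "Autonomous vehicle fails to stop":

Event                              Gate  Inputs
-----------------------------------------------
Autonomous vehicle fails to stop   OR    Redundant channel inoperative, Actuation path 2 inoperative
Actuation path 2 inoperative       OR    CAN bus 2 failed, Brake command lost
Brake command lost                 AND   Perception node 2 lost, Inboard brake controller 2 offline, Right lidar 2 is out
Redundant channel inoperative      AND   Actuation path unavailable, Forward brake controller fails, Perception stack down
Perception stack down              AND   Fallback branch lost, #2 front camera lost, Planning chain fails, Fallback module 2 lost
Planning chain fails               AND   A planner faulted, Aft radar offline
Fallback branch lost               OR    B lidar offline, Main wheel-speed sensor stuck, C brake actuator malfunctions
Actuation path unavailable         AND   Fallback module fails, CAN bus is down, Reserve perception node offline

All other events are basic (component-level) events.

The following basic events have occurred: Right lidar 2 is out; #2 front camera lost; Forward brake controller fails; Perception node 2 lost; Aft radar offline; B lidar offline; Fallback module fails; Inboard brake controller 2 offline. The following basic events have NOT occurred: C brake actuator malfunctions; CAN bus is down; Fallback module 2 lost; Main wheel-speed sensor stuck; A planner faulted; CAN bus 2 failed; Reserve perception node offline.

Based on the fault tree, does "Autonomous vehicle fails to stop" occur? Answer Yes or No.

Yes

Actuation path unavailable [AND]: Fallback module fails=occurs, CAN bus is down=not, Reserve perception node offline=not → not all inputs occur → does not occur.
Fallback branch lost [OR]: B lidar offline=occurs, Main wheel-speed sensor stuck=not, C brake actuator malfunctions=not → at least one input occurs → occurs.
Planning chain fails [AND]: A planner faulted=not, Aft radar offline=occurs → not all inputs occur → does not occur.
Perception stack down [AND]: Fallback branch lost=occurs, #2 front camera lost=occurs, Planning chain fails=not, Fallback module 2 lost=not → not all inputs occur → does not occur.
Redundant channel inoperative [AND]: Actuation path unavailable=not, Forward brake controller fails=occurs, Perception stack down=not → not all inputs occur → does not occur.
Brake command lost [AND]: Perception node 2 lost=occurs, Inboard brake controller 2 offline=occurs, Right lidar 2 is out=occurs → all inputs occur → occurs.
Actuation path 2 inoperative [OR]: CAN bus 2 failed=not, Brake command lost=occurs → at least one input occurs → occurs.
Autonomous vehicle fails to stop [OR]: Redundant channel inoperative=not, Actuation path 2 inoperative=occurs → at least one input occurs → occurs.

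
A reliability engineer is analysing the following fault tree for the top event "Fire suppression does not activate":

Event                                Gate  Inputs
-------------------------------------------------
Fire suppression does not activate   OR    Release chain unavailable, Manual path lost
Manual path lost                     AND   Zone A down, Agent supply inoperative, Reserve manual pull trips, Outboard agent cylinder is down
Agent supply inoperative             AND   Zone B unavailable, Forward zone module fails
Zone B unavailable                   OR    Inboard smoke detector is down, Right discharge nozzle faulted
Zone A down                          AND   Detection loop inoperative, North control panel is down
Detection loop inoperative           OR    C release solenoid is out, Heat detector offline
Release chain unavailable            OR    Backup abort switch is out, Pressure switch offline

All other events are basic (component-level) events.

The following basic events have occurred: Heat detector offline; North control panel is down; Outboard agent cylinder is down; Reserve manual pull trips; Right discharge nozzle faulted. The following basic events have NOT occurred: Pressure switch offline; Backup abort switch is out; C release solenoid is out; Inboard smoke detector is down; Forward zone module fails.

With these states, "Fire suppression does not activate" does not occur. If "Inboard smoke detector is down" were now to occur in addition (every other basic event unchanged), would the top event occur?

No

Counterfactual: set "Inboard smoke detector is down" to occurred.
Release chain unavailable [OR]: Backup abort switch is out=not, Pressure switch offline=not → no input occurs → does not occur.
Detection loop inoperative [OR]: C release solenoid is out=not, Heat detector offline=occurs → at least one input occurs → occurs.
Zone A down [AND]: Detection loop inoperative=occurs, North control panel is down=occurs → all inputs occur → occurs.
Zone B unavailable [OR]: Inboard smoke detector is down=occurs, Right discharge nozzle faulted=occurs → at least one input occurs → occurs.
Agent supply inoperative [AND]: Zone B unavailable=occurs, Forward zone module fails=not → not all inputs occur → does not occur.
Manual path lost [AND]: Zone A down=occurs, Agent supply inoperative=not, Reserve manual pull trips=occurs, Outboard agent cylinder is down=occurs → not all inputs occur → does not occur.
Fire suppression does not activate [OR]: Release chain unavailable=not, Manual path lost=not → no input occurs → does not occur.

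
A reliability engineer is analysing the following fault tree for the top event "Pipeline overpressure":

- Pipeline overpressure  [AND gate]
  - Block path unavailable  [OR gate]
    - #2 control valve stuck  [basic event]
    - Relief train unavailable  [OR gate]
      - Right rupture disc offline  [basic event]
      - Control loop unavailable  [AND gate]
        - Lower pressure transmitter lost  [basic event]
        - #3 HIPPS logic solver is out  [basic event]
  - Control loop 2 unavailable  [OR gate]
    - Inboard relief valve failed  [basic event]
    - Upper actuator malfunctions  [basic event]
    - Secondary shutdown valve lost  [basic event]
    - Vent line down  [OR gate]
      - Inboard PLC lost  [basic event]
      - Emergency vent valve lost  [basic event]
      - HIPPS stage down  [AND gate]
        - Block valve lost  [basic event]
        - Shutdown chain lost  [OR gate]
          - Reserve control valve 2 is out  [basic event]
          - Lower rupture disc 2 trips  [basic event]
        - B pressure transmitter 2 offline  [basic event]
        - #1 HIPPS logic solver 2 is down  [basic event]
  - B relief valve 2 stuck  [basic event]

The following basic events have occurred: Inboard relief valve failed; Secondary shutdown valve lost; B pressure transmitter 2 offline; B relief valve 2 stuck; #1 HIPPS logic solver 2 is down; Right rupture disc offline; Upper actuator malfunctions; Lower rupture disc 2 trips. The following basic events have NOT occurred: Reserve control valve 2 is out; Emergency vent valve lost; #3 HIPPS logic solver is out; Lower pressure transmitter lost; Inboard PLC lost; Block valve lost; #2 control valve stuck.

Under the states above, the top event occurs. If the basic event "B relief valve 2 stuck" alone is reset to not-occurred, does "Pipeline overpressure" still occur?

Counterfactual: set "B relief valve 2 stuck" to not occurred.
Control loop unavailable [AND]: Lower pressure transmitter lost=not, #3 HIPPS logic solver is out=not → not all inputs occur → does not occur.
Relief train unavailable [OR]: Right rupture disc offline=occurs, Control loop unavailable=not → at least one input occurs → occurs.
Block path unavailable [OR]: #2 control valve stuck=not, Relief train unavailable=occurs → at least one input occurs → occurs.
Shutdown chain lost [OR]: Reserve control valve 2 is out=not, Lower rupture disc 2 trips=occurs → at least one input occurs → occurs.
HIPPS stage down [AND]: Block valve lost=not, Shutdown chain lost=occurs, B pressure transmitter 2 offline=occurs, #1 HIPPS logic solver 2 is down=occurs → not all inputs occur → does not occur.
Vent line down [OR]: Inboard PLC lost=not, Emergency vent valve lost=not, HIPPS stage down=not → no input occurs → does not occur.
Control loop 2 unavailable [OR]: Inboard relief valve failed=occurs, Upper actuator malfunctions=occurs, Secondary shutdown valve lost=occurs, Vent line down=not → at least one input occurs → occurs.
Pipeline overpressure [AND]: Block path unavailable=occurs, Control loop 2 unavailable=occurs, B relief valve 2 stuck=not → not all inputs occur → does not occur.

No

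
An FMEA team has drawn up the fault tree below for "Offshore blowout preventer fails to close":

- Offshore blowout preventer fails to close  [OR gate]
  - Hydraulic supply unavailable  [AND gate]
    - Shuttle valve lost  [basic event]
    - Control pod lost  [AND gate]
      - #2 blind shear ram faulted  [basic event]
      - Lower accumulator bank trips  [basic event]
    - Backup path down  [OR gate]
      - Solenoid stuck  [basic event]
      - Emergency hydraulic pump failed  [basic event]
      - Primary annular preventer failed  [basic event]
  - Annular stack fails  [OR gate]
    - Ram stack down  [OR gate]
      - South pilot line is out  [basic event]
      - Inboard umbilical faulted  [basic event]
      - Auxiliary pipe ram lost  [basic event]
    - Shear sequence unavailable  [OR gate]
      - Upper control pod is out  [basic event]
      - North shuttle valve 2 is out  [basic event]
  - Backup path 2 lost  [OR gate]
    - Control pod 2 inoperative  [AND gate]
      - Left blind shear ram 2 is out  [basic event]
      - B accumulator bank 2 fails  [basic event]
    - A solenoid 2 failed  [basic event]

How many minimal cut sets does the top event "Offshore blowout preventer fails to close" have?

Control pod lost [AND]: one cut set from each child combined → 1 × 1 = 1 cut set(s).
Backup path down [OR]: union of children's cut sets → 3 cut set(s).
Hydraulic supply unavailable [AND]: one cut set from each child combined → 1 × 1 × 3 = 3 cut set(s).
Ram stack down [OR]: union of children's cut sets → 3 cut set(s).
Shear sequence unavailable [OR]: union of children's cut sets → 2 cut set(s).
Annular stack fails [OR]: union of children's cut sets → 5 cut set(s).
Control pod 2 inoperative [AND]: one cut set from each child combined → 1 × 1 = 1 cut set(s).
Backup path 2 lost [OR]: union of children's cut sets → 2 cut set(s).
Offshore blowout preventer fails to close [OR]: union of children's cut sets → 10 cut set(s).
Minimal cut sets: {#2 blind shear ram faulted, Lower accumulator bank trips, Shuttle valve lost, Solenoid stuck}; {#2 blind shear ram faulted, Emergency hydraulic pump failed, Lower accumulator bank trips, Shuttle valve lost}; {#2 blind shear ram faulted, Lower accumulator bank trips, Primary annular preventer failed, Shuttle valve lost}; {South pilot line is out}; {Inboard umbilical faulted}; {Auxiliary pipe ram lost}; {Upper control pod is out}; {North shuttle valve 2 is out}; {B accumulator bank 2 fails, Left blind shear ram 2 is out}; {A solenoid 2 failed}.

10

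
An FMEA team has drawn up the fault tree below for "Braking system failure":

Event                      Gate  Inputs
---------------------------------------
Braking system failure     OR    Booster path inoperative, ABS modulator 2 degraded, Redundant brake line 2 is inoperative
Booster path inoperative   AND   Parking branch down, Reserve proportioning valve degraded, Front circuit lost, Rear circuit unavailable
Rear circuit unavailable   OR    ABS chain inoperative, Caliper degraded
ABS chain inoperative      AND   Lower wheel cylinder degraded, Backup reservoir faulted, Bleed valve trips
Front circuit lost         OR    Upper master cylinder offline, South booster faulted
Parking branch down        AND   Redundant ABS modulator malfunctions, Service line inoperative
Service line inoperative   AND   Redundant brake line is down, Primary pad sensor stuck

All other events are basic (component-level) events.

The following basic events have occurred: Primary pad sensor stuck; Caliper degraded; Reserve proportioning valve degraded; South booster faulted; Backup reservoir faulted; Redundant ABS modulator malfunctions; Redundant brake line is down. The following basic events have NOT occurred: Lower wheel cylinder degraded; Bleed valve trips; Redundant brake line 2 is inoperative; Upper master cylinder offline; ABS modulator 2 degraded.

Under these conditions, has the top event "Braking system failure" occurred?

Yes

Service line inoperative [AND]: Redundant brake line is down=occurs, Primary pad sensor stuck=occurs → all inputs occur → occurs.
Parking branch down [AND]: Redundant ABS modulator malfunctions=occurs, Service line inoperative=occurs → all inputs occur → occurs.
Front circuit lost [OR]: Upper master cylinder offline=not, South booster faulted=occurs → at least one input occurs → occurs.
ABS chain inoperative [AND]: Lower wheel cylinder degraded=not, Backup reservoir faulted=occurs, Bleed valve trips=not → not all inputs occur → does not occur.
Rear circuit unavailable [OR]: ABS chain inoperative=not, Caliper degraded=occurs → at least one input occurs → occurs.
Booster path inoperative [AND]: Parking branch down=occurs, Reserve proportioning valve degraded=occurs, Front circuit lost=occurs, Rear circuit unavailable=occurs → all inputs occur → occurs.
Braking system failure [OR]: Booster path inoperative=occurs, ABS modulator 2 degraded=not, Redundant brake line 2 is inoperative=not → at least one input occurs → occurs.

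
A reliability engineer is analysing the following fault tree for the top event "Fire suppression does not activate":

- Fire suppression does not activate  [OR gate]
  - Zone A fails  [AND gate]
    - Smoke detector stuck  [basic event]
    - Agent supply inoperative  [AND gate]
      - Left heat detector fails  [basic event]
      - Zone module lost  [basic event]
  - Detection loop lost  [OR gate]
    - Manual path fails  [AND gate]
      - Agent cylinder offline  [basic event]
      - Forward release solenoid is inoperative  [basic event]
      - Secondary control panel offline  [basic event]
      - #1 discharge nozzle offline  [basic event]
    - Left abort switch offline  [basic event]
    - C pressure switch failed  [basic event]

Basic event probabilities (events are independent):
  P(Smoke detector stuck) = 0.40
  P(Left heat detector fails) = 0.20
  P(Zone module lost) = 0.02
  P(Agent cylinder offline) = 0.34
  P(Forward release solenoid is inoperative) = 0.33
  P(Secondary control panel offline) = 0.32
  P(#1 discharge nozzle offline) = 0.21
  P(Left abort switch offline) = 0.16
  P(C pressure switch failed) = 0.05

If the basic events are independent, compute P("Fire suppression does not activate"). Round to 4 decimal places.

0.2093

P(Agent supply inoperative) [AND] = 0.20 × 0.02 = 0.004000
P(Zone A fails) [AND] = 0.40 × 0.004000 = 0.001600
P(Manual path fails) [AND] = 0.34 × 0.33 × 0.32 × 0.21 = 0.007540
P(Detection loop lost) [OR] = 1 − (1−0.007540) × (1−0.16) × (1−0.05) = 0.208017
P(Fire suppression does not activate) [OR] = 1 − (1−0.001600) × (1−0.208017) = 0.209284
Rounded to 4 decimal places: P(Fire suppression does not activate) ≈ 0.2093.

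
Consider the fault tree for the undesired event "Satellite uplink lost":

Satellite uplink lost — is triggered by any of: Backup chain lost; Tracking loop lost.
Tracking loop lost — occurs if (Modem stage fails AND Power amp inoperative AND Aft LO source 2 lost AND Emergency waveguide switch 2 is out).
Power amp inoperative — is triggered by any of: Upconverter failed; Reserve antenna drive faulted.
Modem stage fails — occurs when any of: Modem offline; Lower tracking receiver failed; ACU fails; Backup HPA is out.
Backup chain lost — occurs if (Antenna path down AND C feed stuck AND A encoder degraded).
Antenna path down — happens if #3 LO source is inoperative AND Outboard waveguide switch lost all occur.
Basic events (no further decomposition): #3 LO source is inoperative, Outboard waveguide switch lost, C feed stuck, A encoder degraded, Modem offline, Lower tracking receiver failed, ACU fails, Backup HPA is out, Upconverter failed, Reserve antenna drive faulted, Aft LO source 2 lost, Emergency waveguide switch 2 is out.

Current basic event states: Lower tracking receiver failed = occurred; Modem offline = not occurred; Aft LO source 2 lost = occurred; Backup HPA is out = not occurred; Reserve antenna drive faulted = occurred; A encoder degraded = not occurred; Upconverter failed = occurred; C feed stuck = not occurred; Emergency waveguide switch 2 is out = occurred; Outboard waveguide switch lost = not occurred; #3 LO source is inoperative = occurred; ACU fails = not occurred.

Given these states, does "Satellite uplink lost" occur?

Yes

Antenna path down [AND]: #3 LO source is inoperative=occurs, Outboard waveguide switch lost=not → not all inputs occur → does not occur.
Backup chain lost [AND]: Antenna path down=not, C feed stuck=not, A encoder degraded=not → not all inputs occur → does not occur.
Modem stage fails [OR]: Modem offline=not, Lower tracking receiver failed=occurs, ACU fails=not, Backup HPA is out=not → at least one input occurs → occurs.
Power amp inoperative [OR]: Upconverter failed=occurs, Reserve antenna drive faulted=occurs → at least one input occurs → occurs.
Tracking loop lost [AND]: Modem stage fails=occurs, Power amp inoperative=occurs, Aft LO source 2 lost=occurs, Emergency waveguide switch 2 is out=occurs → all inputs occur → occurs.
Satellite uplink lost [OR]: Backup chain lost=not, Tracking loop lost=occurs → at least one input occurs → occurs.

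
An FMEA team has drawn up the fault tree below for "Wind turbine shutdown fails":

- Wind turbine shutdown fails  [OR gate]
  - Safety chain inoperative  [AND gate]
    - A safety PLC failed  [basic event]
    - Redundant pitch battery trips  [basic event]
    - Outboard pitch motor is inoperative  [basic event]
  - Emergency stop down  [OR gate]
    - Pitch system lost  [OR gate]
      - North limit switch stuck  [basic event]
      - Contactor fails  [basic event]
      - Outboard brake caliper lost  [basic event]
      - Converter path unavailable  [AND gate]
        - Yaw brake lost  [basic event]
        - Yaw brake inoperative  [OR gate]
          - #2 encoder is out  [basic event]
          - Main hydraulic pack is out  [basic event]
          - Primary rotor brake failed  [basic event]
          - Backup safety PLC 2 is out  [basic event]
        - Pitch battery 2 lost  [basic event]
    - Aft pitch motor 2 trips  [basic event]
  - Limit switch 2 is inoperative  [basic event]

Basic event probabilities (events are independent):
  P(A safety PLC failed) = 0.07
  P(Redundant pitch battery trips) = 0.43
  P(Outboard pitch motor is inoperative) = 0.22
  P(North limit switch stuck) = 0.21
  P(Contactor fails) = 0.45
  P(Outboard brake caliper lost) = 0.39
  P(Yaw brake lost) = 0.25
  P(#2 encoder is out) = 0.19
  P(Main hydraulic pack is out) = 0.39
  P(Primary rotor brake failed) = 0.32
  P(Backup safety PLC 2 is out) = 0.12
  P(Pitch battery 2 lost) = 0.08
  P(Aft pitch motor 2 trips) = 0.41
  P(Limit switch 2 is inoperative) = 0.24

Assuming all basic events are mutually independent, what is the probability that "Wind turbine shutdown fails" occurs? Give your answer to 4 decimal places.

0.8836

P(Safety chain inoperative) [AND] = 0.07 × 0.43 × 0.22 = 0.006622
P(Yaw brake inoperative) [OR] = 1 − (1−0.19) × (1−0.39) × (1−0.32) × (1−0.12) = 0.704331
P(Converter path unavailable) [AND] = 0.25 × 0.704331 × 0.08 = 0.014087
P(Pitch system lost) [OR] = 1 − (1−0.21) × (1−0.45) × (1−0.39) × (1−0.014087) = 0.738689
P(Emergency stop down) [OR] = 1 − (1−0.738689) × (1−0.41) = 0.845827
P(Wind turbine shutdown fails) [OR] = 1 − (1−0.006622) × (1−0.845827) × (1−0.24) = 0.883604
Rounded to 4 decimal places: P(Wind turbine shutdown fails) ≈ 0.8836.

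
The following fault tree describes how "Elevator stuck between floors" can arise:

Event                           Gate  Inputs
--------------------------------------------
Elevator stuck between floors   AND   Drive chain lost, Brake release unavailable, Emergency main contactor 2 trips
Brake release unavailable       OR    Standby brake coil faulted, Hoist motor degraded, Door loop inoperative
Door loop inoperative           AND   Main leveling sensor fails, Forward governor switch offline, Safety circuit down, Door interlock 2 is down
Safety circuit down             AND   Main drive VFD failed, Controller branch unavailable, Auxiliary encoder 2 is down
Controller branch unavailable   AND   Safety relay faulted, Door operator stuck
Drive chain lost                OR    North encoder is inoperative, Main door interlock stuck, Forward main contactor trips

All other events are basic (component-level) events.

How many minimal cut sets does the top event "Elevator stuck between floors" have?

Drive chain lost [OR]: union of children's cut sets → 3 cut set(s).
Controller branch unavailable [AND]: one cut set from each child combined → 1 × 1 = 1 cut set(s).
Safety circuit down [AND]: one cut set from each child combined → 1 × 1 × 1 = 1 cut set(s).
Door loop inoperative [AND]: one cut set from each child combined → 1 × 1 × 1 × 1 = 1 cut set(s).
Brake release unavailable [OR]: union of children's cut sets → 3 cut set(s).
Elevator stuck between floors [AND]: one cut set from each child combined → 3 × 3 × 1 = 9 cut set(s).
Minimal cut sets: {Emergency main contactor 2 trips, North encoder is inoperative, Standby brake coil faulted}; {Emergency main contactor 2 trips, Hoist motor degraded, North encoder is inoperative}; {Auxiliary encoder 2 is down, Door interlock 2 is down, Door operator stuck, Emergency main contactor 2 trips, Forward governor switch offline, Main drive VFD failed, Main leveling sensor fails, North encoder is inoperative, Safety relay faulted}; {Emergency main contactor 2 trips, Main door interlock stuck, Standby brake coil faulted}; {Emergency main contactor 2 trips, Hoist motor degraded, Main door interlock stuck}; {Auxiliary encoder 2 is down, Door interlock 2 is down, Door operator stuck, Emergency main contactor 2 trips, Forward governor switch offline, Main door interlock stuck, Main drive VFD failed, Main leveling sensor fails, Safety relay faulted}; {Emergency main contactor 2 trips, Forward main contactor trips, Standby brake coil faulted}; {Emergency main contactor 2 trips, Forward main contactor trips, Hoist motor degraded}; {Auxiliary encoder 2 is down, Door interlock 2 is down, Door operator stuck, Emergency main contactor 2 trips, Forward governor switch offline, Forward main contactor trips, Main drive VFD failed, Main leveling sensor fails, Safety relay faulted}.

9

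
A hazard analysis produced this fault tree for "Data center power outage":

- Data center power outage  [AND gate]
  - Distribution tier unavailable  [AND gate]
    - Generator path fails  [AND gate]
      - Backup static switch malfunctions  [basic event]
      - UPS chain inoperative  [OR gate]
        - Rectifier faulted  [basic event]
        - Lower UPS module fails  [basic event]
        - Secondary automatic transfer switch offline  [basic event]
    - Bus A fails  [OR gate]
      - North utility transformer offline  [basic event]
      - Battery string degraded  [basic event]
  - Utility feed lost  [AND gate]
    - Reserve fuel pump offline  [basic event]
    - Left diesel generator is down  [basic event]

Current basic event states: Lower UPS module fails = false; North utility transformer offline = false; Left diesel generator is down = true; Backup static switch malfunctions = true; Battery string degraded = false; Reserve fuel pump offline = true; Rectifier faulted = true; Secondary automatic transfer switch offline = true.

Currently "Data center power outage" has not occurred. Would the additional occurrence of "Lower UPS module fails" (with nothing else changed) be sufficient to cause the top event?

No

Counterfactual: set "Lower UPS module fails" to occurred.
UPS chain inoperative [OR]: Rectifier faulted=occurs, Lower UPS module fails=occurs, Secondary automatic transfer switch offline=occurs → at least one input occurs → occurs.
Generator path fails [AND]: Backup static switch malfunctions=occurs, UPS chain inoperative=occurs → all inputs occur → occurs.
Bus A fails [OR]: North utility transformer offline=not, Battery string degraded=not → no input occurs → does not occur.
Distribution tier unavailable [AND]: Generator path fails=occurs, Bus A fails=not → not all inputs occur → does not occur.
Utility feed lost [AND]: Reserve fuel pump offline=occurs, Left diesel generator is down=occurs → all inputs occur → occurs.
Data center power outage [AND]: Distribution tier unavailable=not, Utility feed lost=occurs → not all inputs occur → does not occur.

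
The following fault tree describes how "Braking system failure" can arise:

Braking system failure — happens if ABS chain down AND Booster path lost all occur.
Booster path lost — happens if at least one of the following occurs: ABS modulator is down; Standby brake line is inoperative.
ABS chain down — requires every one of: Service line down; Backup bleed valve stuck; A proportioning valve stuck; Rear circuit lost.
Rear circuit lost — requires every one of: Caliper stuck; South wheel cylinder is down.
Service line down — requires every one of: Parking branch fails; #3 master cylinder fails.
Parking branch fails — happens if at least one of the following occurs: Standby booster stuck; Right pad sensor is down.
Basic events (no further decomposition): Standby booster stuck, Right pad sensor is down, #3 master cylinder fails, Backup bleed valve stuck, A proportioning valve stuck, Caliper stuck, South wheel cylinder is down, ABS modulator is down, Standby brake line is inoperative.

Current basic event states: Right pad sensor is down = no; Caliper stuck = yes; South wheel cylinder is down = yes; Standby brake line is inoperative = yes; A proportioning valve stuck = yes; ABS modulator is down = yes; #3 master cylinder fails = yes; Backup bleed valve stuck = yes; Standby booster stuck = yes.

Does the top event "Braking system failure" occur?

Yes

Parking branch fails [OR]: Standby booster stuck=occurs, Right pad sensor is down=not → at least one input occurs → occurs.
Service line down [AND]: Parking branch fails=occurs, #3 master cylinder fails=occurs → all inputs occur → occurs.
Rear circuit lost [AND]: Caliper stuck=occurs, South wheel cylinder is down=occurs → all inputs occur → occurs.
ABS chain down [AND]: Service line down=occurs, Backup bleed valve stuck=occurs, A proportioning valve stuck=occurs, Rear circuit lost=occurs → all inputs occur → occurs.
Booster path lost [OR]: ABS modulator is down=occurs, Standby brake line is inoperative=occurs → at least one input occurs → occurs.
Braking system failure [AND]: ABS chain down=occurs, Booster path lost=occurs → all inputs occur → occurs.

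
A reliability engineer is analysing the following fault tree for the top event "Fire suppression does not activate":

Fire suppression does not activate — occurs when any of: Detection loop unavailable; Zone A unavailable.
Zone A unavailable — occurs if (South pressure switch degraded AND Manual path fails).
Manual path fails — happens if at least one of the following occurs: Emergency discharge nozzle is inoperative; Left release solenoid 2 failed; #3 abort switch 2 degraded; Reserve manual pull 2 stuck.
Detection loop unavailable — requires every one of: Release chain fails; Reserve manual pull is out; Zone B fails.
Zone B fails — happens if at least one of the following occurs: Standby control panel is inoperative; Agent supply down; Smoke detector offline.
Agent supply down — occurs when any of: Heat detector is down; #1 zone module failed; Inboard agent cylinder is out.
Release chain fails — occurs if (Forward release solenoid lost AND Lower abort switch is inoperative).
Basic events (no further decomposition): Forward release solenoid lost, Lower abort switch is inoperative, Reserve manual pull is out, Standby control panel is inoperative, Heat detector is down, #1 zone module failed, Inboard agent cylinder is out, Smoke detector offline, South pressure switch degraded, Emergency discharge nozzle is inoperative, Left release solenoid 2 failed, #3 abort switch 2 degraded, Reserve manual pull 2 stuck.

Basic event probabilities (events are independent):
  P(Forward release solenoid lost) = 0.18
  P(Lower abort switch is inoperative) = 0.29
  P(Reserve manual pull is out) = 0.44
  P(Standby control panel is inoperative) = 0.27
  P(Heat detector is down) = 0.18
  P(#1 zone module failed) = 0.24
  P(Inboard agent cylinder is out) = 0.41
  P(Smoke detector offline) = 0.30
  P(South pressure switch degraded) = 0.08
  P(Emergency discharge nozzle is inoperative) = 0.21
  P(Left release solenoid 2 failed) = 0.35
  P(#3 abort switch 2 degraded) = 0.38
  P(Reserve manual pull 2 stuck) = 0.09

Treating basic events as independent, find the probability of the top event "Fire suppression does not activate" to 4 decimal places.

0.0744

P(Release chain fails) [AND] = 0.18 × 0.29 = 0.052200
P(Agent supply down) [OR] = 1 − (1−0.18) × (1−0.24) × (1−0.41) = 0.632312
P(Zone B fails) [OR] = 1 − (1−0.27) × (1−0.632312) × (1−0.30) = 0.812111
P(Detection loop unavailable) [AND] = 0.052200 × 0.44 × 0.812111 = 0.018653
P(Manual path fails) [OR] = 1 − (1−0.21) × (1−0.35) × (1−0.38) × (1−0.09) = 0.710283
P(Zone A unavailable) [AND] = 0.08 × 0.710283 = 0.056823
P(Fire suppression does not activate) [OR] = 1 − (1−0.018653) × (1−0.056823) = 0.074416
Rounded to 4 decimal places: P(Fire suppression does not activate) ≈ 0.0744.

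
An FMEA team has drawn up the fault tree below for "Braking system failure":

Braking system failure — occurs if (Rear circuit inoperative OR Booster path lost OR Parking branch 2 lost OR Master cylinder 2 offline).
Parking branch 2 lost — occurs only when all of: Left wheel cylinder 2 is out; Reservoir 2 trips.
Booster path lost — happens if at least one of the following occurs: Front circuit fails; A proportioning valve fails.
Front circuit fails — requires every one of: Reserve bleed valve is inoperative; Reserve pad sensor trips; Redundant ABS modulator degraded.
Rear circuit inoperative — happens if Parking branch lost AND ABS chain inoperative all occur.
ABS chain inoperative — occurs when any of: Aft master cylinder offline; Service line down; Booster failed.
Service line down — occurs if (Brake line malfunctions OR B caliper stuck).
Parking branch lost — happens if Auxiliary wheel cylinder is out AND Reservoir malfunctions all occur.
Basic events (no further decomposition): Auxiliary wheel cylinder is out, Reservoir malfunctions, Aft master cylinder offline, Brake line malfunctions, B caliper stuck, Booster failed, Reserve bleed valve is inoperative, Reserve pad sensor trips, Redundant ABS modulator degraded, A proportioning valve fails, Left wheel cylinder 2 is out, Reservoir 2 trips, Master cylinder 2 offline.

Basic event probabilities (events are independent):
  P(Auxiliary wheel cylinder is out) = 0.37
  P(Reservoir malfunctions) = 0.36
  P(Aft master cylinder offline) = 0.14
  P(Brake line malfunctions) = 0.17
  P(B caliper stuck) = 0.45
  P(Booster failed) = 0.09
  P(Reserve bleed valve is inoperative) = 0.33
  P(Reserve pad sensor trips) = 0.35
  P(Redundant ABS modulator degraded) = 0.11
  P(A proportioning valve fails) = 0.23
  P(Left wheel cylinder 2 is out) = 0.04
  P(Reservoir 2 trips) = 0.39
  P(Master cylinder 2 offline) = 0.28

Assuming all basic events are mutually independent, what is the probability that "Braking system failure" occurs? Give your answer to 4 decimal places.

P(Parking branch lost) [AND] = 0.37 × 0.36 = 0.133200
P(Service line down) [OR] = 1 − (1−0.17) × (1−0.45) = 0.543500
P(ABS chain inoperative) [OR] = 1 − (1−0.14) × (1−0.543500) × (1−0.09) = 0.642743
P(Rear circuit inoperative) [AND] = 0.133200 × 0.642743 = 0.085613
P(Front circuit fails) [AND] = 0.33 × 0.35 × 0.11 = 0.012705
P(Booster path lost) [OR] = 1 − (1−0.012705) × (1−0.23) = 0.239783
P(Parking branch 2 lost) [AND] = 0.04 × 0.39 = 0.015600
P(Braking system failure) [OR] = 1 − (1−0.085613) × (1−0.239783) × (1−0.015600) × (1−0.28) = 0.507312
Rounded to 4 decimal places: P(Braking system failure) ≈ 0.5073.

0.5073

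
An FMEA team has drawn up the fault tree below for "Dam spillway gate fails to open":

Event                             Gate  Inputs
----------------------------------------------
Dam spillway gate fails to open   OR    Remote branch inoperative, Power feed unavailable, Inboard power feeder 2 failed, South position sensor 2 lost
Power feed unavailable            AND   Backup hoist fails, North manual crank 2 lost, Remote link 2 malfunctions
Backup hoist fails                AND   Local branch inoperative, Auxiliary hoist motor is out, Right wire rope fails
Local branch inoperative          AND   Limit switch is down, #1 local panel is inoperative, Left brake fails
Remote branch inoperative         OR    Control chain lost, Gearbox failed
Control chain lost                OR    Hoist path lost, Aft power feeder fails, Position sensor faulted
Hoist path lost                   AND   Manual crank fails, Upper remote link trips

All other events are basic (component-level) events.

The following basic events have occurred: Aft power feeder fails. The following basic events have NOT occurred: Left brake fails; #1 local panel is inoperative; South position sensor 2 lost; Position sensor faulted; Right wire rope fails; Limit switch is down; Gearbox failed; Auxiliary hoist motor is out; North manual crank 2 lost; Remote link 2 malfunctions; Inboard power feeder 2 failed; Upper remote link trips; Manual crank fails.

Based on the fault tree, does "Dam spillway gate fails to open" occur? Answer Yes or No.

Hoist path lost [AND]: Manual crank fails=not, Upper remote link trips=not → not all inputs occur → does not occur.
Control chain lost [OR]: Hoist path lost=not, Aft power feeder fails=occurs, Position sensor faulted=not → at least one input occurs → occurs.
Remote branch inoperative [OR]: Control chain lost=occurs, Gearbox failed=not → at least one input occurs → occurs.
Local branch inoperative [AND]: Limit switch is down=not, #1 local panel is inoperative=not, Left brake fails=not → not all inputs occur → does not occur.
Backup hoist fails [AND]: Local branch inoperative=not, Auxiliary hoist motor is out=not, Right wire rope fails=not → not all inputs occur → does not occur.
Power feed unavailable [AND]: Backup hoist fails=not, North manual crank 2 lost=not, Remote link 2 malfunctions=not → not all inputs occur → does not occur.
Dam spillway gate fails to open [OR]: Remote branch inoperative=occurs, Power feed unavailable=not, Inboard power feeder 2 failed=not, South position sensor 2 lost=not → at least one input occurs → occurs.

Yes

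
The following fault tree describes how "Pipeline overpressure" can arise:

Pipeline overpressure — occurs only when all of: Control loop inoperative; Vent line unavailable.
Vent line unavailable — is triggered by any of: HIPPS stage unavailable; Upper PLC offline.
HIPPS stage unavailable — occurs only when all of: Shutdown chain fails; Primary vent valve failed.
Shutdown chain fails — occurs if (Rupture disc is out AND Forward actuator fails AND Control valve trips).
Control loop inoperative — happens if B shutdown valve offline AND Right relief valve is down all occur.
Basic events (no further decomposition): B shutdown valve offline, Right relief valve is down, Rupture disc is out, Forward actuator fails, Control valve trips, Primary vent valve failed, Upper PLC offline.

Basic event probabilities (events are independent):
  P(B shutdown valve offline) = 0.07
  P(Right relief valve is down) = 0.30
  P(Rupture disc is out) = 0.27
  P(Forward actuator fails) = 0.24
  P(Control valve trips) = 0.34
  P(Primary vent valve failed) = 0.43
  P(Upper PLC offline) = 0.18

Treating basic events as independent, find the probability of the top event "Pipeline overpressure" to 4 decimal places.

P(Control loop inoperative) [AND] = 0.07 × 0.30 = 0.021000
P(Shutdown chain fails) [AND] = 0.27 × 0.24 × 0.34 = 0.022032
P(HIPPS stage unavailable) [AND] = 0.022032 × 0.43 = 0.009474
P(Vent line unavailable) [OR] = 1 − (1−0.009474) × (1−0.18) = 0.187769
P(Pipeline overpressure) [AND] = 0.021000 × 0.187769 = 0.003943
Rounded to 4 decimal places: P(Pipeline overpressure) ≈ 0.0039.

0.0039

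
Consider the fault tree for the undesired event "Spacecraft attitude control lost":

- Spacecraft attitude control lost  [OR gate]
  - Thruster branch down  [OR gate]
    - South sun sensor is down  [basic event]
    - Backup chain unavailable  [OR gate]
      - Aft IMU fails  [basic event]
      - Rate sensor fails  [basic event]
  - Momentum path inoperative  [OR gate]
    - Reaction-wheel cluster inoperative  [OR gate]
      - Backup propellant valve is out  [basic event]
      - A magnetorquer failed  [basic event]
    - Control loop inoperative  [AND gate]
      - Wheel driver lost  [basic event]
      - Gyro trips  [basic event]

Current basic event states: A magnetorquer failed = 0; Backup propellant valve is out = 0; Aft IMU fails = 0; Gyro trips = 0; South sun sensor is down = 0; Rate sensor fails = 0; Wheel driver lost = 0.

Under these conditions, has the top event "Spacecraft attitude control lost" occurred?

Backup chain unavailable [OR]: Aft IMU fails=not, Rate sensor fails=not → no input occurs → does not occur.
Thruster branch down [OR]: South sun sensor is down=not, Backup chain unavailable=not → no input occurs → does not occur.
Reaction-wheel cluster inoperative [OR]: Backup propellant valve is out=not, A magnetorquer failed=not → no input occurs → does not occur.
Control loop inoperative [AND]: Wheel driver lost=not, Gyro trips=not → not all inputs occur → does not occur.
Momentum path inoperative [OR]: Reaction-wheel cluster inoperative=not, Control loop inoperative=not → no input occurs → does not occur.
Spacecraft attitude control lost [OR]: Thruster branch down=not, Momentum path inoperative=not → no input occurs → does not occur.

No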